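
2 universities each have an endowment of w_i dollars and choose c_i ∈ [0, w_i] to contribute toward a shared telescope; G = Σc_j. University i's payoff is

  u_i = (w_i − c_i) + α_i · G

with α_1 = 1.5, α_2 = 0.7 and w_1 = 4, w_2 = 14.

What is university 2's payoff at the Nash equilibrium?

∂u_i/∂c_i = α_i − 1, so university i contributes w_i if α_i > 1, else 0.
α_i > 1 for i ∈ {1}; NE contributions (4, 0), G = 4.
u_2 = (14 − 0) + 0.7·4 = 16.8.

16.8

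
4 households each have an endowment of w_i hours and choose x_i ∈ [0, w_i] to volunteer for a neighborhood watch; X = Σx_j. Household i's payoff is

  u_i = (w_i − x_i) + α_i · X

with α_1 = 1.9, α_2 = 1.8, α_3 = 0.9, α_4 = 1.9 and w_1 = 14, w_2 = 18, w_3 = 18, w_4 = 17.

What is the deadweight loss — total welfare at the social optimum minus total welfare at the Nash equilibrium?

99

∂u_i/∂x_i = α_i − 1, so household i contributes w_i if α_i > 1, else 0.
α_i > 1 for i ∈ {1, 2, 4}; NE contributions (14, 18, 0, 17), X = 49.
W^NE = Σw_i − X^NE + (Σα_i)·X^NE = 67 + 5.5·49 = 336.5.
Planner: ∂(Σu_j)/∂x_i = Σα_j − 1 = 5.5 > 0, so everyone contributes w_i; X^SO = 67, W^SO = 67 + 5.5·67 = 435.5.
Deadweight loss = 99.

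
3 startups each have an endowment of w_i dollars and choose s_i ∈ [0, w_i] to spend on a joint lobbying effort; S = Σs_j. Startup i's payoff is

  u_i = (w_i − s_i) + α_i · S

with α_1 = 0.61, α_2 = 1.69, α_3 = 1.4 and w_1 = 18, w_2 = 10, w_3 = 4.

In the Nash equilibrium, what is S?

∂u_i/∂s_i = α_i − 1, so startup i contributes w_i if α_i > 1, else 0.
α_i > 1 for i ∈ {2, 3}; NE contributions (0, 10, 4), S = 14.

14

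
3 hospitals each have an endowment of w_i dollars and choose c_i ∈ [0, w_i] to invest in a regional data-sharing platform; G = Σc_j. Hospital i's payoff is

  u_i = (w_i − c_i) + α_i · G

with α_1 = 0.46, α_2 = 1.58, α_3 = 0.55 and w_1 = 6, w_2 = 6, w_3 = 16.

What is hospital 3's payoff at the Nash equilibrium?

∂u_i/∂c_i = α_i − 1, so hospital i contributes w_i if α_i > 1, else 0.
α_i > 1 for i ∈ {2}; NE contributions (0, 6, 0), G = 6.
u_3 = (16 − 0) + 0.55·6 = 19.3.

19.3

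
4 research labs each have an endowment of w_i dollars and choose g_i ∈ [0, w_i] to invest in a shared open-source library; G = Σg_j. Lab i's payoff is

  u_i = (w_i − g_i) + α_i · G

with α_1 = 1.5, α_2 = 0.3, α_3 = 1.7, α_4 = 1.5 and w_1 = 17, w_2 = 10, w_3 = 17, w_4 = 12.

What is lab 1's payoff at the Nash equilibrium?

∂u_i/∂g_i = α_i − 1, so lab i contributes w_i if α_i > 1, else 0.
α_i > 1 for i ∈ {1, 3, 4}; NE contributions (17, 0, 17, 12), G = 46.
u_1 = (17 − 17) + 1.5·46 = 69.

69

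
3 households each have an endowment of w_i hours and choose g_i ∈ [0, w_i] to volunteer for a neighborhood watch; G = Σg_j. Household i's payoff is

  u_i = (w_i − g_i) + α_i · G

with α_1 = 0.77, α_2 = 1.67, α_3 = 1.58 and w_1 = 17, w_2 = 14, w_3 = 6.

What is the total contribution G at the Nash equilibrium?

20

∂u_i/∂g_i = α_i − 1, so household i contributes w_i if α_i > 1, else 0.
α_i > 1 for i ∈ {2, 3}; NE contributions (0, 14, 6), G = 20.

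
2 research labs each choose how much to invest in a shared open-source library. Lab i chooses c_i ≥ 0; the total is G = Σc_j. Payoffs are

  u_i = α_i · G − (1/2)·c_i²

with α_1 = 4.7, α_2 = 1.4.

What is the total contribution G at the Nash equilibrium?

Lab i's FOC: ∂u_i/∂c_i = α_i − c_i = 0, so c_i* = α_i.
NE contributions = (4.7, 1.4); G = 6.1.

6.1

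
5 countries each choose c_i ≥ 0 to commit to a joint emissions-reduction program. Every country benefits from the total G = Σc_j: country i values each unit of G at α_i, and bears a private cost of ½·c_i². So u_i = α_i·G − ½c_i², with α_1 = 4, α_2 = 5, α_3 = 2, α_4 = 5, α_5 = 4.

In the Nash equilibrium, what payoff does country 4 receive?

Country i's FOC: ∂u_i/∂c_i = α_i − c_i = 0, so c_i* = α_i.
NE contributions = (4, 5, 2, 5, 4); G = 20.
u_4 = α_4·G − ½·(c_4)² = 5·20 − ½·5² = 87.5.

87.5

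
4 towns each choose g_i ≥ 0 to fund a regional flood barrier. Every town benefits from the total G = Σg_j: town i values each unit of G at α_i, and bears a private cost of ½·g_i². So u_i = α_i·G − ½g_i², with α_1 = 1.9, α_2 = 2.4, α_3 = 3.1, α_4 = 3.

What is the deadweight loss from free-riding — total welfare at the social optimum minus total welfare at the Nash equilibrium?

122.15

Town i's FOC: ∂u_i/∂g_i = α_i − g_i = 0, so g_i* = α_i.
NE contributions = (1.9, 2.4, 3.1, 3); G = 10.4.
W^NE = (Σα)·G − ½Σα_i² = 10.4² − ½·27.98 = 94.17.
Planner sets g_i = Σα_j = 10.4 for every i, so G^SO = 4·10.4 = 41.6.
W^SO = (Σα)·G^SO − ½·4·(Σα)² = (4/2)·10.4² = 216.32.
Deadweight loss = W^SO − W^NE = 122.15.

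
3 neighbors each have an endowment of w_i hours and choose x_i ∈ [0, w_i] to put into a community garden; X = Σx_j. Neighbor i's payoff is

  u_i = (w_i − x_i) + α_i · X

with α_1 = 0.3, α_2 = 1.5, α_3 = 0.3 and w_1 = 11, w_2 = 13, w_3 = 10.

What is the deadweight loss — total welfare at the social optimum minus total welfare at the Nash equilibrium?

23.1

∂u_i/∂x_i = α_i − 1, so neighbor i contributes w_i if α_i > 1, else 0.
α_i > 1 for i ∈ {2}; NE contributions (0, 13, 0), X = 13.
W^NE = Σw_i − X^NE + (Σα_i)·X^NE = 34 + 1.1·13 = 48.3.
Planner: ∂(Σu_j)/∂x_i = Σα_j − 1 = 1.1 > 0, so everyone contributes w_i; X^SO = 34, W^SO = 34 + 1.1·34 = 71.4.
Deadweight loss = 23.1.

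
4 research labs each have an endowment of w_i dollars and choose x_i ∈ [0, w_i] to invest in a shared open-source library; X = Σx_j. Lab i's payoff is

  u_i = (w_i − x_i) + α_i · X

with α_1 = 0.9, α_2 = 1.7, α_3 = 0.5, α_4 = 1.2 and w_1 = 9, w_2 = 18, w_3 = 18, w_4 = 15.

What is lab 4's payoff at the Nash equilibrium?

∂u_i/∂x_i = α_i − 1, so lab i contributes w_i if α_i > 1, else 0.
α_i > 1 for i ∈ {2, 4}; NE contributions (0, 18, 0, 15), X = 33.
u_4 = (15 − 15) + 1.2·33 = 39.6.

39.6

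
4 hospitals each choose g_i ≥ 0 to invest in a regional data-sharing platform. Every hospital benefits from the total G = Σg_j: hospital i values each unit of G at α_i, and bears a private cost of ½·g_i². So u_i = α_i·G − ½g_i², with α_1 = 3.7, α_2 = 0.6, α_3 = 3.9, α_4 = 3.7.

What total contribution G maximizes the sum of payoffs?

47.6

Planner FOC: ∂(Σu_j)/∂g_i = (Σα_j) − g_i = 0, so g_i^SO = Σα_j = 11.9 for every i; G^SO = 47.6.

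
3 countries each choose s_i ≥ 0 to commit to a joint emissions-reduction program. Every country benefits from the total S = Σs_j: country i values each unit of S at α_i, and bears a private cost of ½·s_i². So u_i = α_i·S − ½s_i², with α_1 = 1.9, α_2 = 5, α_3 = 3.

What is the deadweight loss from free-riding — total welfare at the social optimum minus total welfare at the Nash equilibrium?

Country i's FOC: ∂u_i/∂s_i = α_i − s_i = 0, so s_i* = α_i.
NE contributions = (1.9, 5, 3); S = 9.9.
W^NE = (Σα)·S − ½Σα_i² = 9.9² − ½·37.61 = 79.205.
Planner sets s_i = Σα_j = 9.9 for every i, so S^SO = 3·9.9 = 29.7.
W^SO = (Σα)·S^SO − ½·3·(Σα)² = (3/2)·9.9² = 147.015.
Deadweight loss = W^SO − W^NE = 67.81.

67.81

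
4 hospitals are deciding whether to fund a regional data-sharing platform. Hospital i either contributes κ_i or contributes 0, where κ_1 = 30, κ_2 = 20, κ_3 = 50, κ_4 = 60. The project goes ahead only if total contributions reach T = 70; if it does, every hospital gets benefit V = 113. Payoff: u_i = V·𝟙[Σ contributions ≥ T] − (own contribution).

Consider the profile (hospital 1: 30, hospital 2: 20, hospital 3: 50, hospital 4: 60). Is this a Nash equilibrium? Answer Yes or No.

Total = 160 ≥ 70: provided.
Hospital 1 (pledges 30, payoff 83): dropping to 0 → total 130, payoff 113. Profitable deviation.

No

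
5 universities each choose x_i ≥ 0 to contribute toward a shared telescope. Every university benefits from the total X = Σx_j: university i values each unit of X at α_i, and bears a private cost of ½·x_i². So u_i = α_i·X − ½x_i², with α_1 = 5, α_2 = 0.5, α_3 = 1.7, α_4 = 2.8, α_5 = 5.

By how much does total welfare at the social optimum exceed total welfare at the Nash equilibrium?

367.99

University i's FOC: ∂u_i/∂x_i = α_i − x_i = 0, so x_i* = α_i.
NE contributions = (5, 0.5, 1.7, 2.8, 5); X = 15.
W^NE = (Σα)·X − ½Σα_i² = 15² − ½·60.98 = 194.51.
Planner sets x_i = Σα_j = 15 for every i, so X^SO = 5·15 = 75.
W^SO = (Σα)·X^SO − ½·5·(Σα)² = (5/2)·15² = 562.5.
Deadweight loss = W^SO − W^NE = 367.99.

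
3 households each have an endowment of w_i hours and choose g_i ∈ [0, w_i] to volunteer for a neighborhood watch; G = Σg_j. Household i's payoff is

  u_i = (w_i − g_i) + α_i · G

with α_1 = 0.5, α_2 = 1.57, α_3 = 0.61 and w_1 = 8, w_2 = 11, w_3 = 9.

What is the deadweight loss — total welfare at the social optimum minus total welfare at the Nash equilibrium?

∂u_i/∂g_i = α_i − 1, so household i contributes w_i if α_i > 1, else 0.
α_i > 1 for i ∈ {2}; NE contributions (0, 11, 0), G = 11.
W^NE = Σw_i − G^NE + (Σα_i)·G^NE = 28 + 1.68·11 = 46.48.
Planner: ∂(Σu_j)/∂g_i = Σα_j − 1 = 1.68 > 0, so everyone contributes w_i; G^SO = 28, W^SO = 28 + 1.68·28 = 75.04.
Deadweight loss = 28.56.

28.56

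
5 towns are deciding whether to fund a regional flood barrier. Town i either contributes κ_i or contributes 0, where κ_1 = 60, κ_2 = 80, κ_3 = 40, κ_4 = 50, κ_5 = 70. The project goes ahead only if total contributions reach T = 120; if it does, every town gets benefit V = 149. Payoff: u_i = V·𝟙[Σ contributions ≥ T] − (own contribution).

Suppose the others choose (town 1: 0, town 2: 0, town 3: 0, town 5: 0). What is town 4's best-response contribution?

0

Others' total = 0. Even contributing 50 gives 50 < 120: no benefit either way.
Best response: 0.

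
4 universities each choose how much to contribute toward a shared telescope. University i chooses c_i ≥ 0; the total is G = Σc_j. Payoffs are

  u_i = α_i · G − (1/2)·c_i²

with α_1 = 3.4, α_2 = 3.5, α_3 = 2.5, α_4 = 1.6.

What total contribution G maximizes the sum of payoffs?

Planner FOC: ∂(Σu_j)/∂c_i = (Σα_j) − c_i = 0, so c_i^SO = Σα_j = 11 for every i; G^SO = 44.

44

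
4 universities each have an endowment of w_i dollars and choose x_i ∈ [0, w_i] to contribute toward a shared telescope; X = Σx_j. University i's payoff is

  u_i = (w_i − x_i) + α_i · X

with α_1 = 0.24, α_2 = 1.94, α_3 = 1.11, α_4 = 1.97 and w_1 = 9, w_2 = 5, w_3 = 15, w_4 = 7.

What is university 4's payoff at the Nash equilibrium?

53.19

∂u_i/∂x_i = α_i − 1, so university i contributes w_i if α_i > 1, else 0.
α_i > 1 for i ∈ {2, 3, 4}; NE contributions (0, 5, 15, 7), X = 27.
u_4 = (7 − 7) + 1.97·27 = 53.19.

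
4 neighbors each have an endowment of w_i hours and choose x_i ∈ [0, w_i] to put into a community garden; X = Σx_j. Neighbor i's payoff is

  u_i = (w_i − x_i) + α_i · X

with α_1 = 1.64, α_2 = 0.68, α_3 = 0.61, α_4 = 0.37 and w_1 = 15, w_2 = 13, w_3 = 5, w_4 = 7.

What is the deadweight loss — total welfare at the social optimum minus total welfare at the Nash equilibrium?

∂u_i/∂x_i = α_i − 1, so neighbor i contributes w_i if α_i > 1, else 0.
α_i > 1 for i ∈ {1}; NE contributions (15, 0, 0, 0), X = 15.
W^NE = Σw_i − X^NE + (Σα_i)·X^NE = 40 + 2.3·15 = 74.5.
Planner: ∂(Σu_j)/∂x_i = Σα_j − 1 = 2.3 > 0, so everyone contributes w_i; X^SO = 40, W^SO = 40 + 2.3·40 = 132.
Deadweight loss = 57.5.

57.5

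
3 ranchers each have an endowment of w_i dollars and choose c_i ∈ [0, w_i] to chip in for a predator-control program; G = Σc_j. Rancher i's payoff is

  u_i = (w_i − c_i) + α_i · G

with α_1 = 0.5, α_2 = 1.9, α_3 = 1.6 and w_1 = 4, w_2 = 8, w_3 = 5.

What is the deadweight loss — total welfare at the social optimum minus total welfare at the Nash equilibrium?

12

∂u_i/∂c_i = α_i − 1, so rancher i contributes w_i if α_i > 1, else 0.
α_i > 1 for i ∈ {2, 3}; NE contributions (0, 8, 5), G = 13.
W^NE = Σw_i − G^NE + (Σα_i)·G^NE = 17 + 3·13 = 56.
Planner: ∂(Σu_j)/∂c_i = Σα_j − 1 = 3 > 0, so everyone contributes w_i; G^SO = 17, W^SO = 17 + 3·17 = 68.
Deadweight loss = 12.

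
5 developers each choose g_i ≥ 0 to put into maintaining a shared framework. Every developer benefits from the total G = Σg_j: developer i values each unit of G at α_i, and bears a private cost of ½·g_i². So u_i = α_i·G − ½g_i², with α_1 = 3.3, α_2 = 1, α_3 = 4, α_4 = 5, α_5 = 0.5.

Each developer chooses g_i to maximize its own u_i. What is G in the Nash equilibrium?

Developer i's FOC: ∂u_i/∂g_i = α_i − g_i = 0, so g_i* = α_i.
NE contributions = (3.3, 1, 4, 5, 0.5); G = 13.8.

13.8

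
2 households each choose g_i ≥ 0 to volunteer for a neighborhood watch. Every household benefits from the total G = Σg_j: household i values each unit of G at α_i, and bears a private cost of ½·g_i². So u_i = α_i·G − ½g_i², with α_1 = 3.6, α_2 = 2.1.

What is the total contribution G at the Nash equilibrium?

Household i's FOC: ∂u_i/∂g_i = α_i − g_i = 0, so g_i* = α_i.
NE contributions = (3.6, 2.1); G = 5.7.

5.7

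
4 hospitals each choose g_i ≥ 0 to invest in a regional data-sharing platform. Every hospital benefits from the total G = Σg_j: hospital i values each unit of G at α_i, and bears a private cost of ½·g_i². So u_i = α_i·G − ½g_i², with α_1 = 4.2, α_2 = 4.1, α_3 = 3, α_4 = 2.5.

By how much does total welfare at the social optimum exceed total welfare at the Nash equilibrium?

215.29

Hospital i's FOC: ∂u_i/∂g_i = α_i − g_i = 0, so g_i* = α_i.
NE contributions = (4.2, 4.1, 3, 2.5); G = 13.8.
W^NE = (Σα)·G − ½Σα_i² = 13.8² − ½·49.7 = 165.59.
Planner sets g_i = Σα_j = 13.8 for every i, so G^SO = 4·13.8 = 55.2.
W^SO = (Σα)·G^SO − ½·4·(Σα)² = (4/2)·13.8² = 380.88.
Deadweight loss = W^SO − W^NE = 215.29.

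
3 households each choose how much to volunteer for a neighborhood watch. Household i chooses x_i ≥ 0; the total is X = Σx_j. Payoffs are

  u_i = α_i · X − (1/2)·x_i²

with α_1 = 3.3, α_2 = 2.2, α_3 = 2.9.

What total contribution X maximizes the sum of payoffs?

25.2

Planner FOC: ∂(Σu_j)/∂x_i = (Σα_j) − x_i = 0, so x_i^SO = Σα_j = 8.4 for every i; X^SO = 25.2.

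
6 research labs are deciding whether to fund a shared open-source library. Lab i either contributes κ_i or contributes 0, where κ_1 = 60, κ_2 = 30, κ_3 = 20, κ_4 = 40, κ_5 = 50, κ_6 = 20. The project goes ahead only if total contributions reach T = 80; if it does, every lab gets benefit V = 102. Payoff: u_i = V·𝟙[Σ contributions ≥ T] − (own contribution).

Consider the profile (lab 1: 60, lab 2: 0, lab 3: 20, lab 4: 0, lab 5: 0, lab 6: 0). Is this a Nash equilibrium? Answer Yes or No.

Yes

Total = 80 ≥ 80: provided.
Lab 1 (pledges 60, payoff 42): dropping to 0 → total 20, payoff 0. No gain.
Lab 2 (pledges 0, payoff 102): pledging 30 → total 110, payoff 72. No gain.
Lab 3 (pledges 20, payoff 82): dropping to 0 → total 60, payoff 0. No gain.
Lab 4 (pledges 0, payoff 102): pledging 40 → total 120, payoff 62. No gain.
Lab 5 (pledges 0, payoff 102): pledging 50 → total 130, payoff 52. No gain.
Lab 6 (pledges 0, payoff 102): pledging 20 → total 100, payoff 82. No gain.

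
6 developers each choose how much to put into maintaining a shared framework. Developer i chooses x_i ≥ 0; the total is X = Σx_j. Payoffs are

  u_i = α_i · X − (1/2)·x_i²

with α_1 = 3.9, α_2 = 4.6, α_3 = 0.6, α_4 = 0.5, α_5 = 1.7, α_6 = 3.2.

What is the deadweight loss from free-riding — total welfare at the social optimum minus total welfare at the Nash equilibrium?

Developer i's FOC: ∂u_i/∂x_i = α_i − x_i = 0, so x_i* = α_i.
NE contributions = (3.9, 4.6, 0.6, 0.5, 1.7, 3.2); X = 14.5.
W^NE = (Σα)·X − ½Σα_i² = 14.5² − ½·50.11 = 185.195.
Planner sets x_i = Σα_j = 14.5 for every i, so X^SO = 6·14.5 = 87.
W^SO = (Σα)·X^SO − ½·6·(Σα)² = (6/2)·14.5² = 630.75.
Deadweight loss = W^SO − W^NE = 445.555.

445.555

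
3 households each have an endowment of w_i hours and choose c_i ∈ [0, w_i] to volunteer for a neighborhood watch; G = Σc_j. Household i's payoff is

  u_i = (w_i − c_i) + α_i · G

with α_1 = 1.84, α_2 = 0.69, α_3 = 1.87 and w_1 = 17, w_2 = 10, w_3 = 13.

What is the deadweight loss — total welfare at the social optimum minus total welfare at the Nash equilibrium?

∂u_i/∂c_i = α_i − 1, so household i contributes w_i if α_i > 1, else 0.
α_i > 1 for i ∈ {1, 3}; NE contributions (17, 0, 13), G = 30.
W^NE = Σw_i − G^NE + (Σα_i)·G^NE = 40 + 3.4·30 = 142.
Planner: ∂(Σu_j)/∂c_i = Σα_j − 1 = 3.4 > 0, so everyone contributes w_i; G^SO = 40, W^SO = 40 + 3.4·40 = 176.
Deadweight loss = 34.

34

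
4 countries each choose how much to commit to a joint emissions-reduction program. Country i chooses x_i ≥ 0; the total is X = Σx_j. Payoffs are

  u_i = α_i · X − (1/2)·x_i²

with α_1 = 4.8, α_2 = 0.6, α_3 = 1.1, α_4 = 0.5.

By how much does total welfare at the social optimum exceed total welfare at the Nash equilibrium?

Country i's FOC: ∂u_i/∂x_i = α_i − x_i = 0, so x_i* = α_i.
NE contributions = (4.8, 0.6, 1.1, 0.5); X = 7.
W^NE = (Σα)·X − ½Σα_i² = 7² − ½·24.86 = 36.57.
Planner sets x_i = Σα_j = 7 for every i, so X^SO = 4·7 = 28.
W^SO = (Σα)·X^SO − ½·4·(Σα)² = (4/2)·7² = 98.
Deadweight loss = W^SO − W^NE = 61.43.

61.43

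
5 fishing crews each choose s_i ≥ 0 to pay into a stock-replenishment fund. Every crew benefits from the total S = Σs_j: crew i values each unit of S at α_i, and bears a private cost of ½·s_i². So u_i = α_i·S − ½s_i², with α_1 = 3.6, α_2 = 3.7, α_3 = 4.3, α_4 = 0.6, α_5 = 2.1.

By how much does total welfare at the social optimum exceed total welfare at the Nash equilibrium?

331.69

Crew i's FOC: ∂u_i/∂s_i = α_i − s_i = 0, so s_i* = α_i.
NE contributions = (3.6, 3.7, 4.3, 0.6, 2.1); S = 14.3.
W^NE = (Σα)·S − ½Σα_i² = 14.3² − ½·49.91 = 179.535.
Planner sets s_i = Σα_j = 14.3 for every i, so S^SO = 5·14.3 = 71.5.
W^SO = (Σα)·S^SO − ½·5·(Σα)² = (5/2)·14.3² = 511.225.
Deadweight loss = W^SO − W^NE = 331.69.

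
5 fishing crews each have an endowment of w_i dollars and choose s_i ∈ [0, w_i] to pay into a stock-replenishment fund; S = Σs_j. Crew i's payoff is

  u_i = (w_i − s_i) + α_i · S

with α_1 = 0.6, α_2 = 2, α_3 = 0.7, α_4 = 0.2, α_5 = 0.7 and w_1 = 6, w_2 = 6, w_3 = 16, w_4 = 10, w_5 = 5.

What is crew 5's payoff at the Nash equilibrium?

∂u_i/∂s_i = α_i − 1, so crew i contributes w_i if α_i > 1, else 0.
α_i > 1 for i ∈ {2}; NE contributions (0, 6, 0, 0, 0), S = 6.
u_5 = (5 − 0) + 0.7·6 = 9.2.

9.2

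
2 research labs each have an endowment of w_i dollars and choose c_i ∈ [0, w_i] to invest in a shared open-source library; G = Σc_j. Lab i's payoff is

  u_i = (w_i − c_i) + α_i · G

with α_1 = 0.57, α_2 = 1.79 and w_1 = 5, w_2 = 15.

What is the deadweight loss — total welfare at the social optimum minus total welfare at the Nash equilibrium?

∂u_i/∂c_i = α_i − 1, so lab i contributes w_i if α_i > 1, else 0.
α_i > 1 for i ∈ {2}; NE contributions (0, 15), G = 15.
W^NE = Σw_i − G^NE + (Σα_i)·G^NE = 20 + 1.36·15 = 40.4.
Planner: ∂(Σu_j)/∂c_i = Σα_j − 1 = 1.36 > 0, so everyone contributes w_i; G^SO = 20, W^SO = 20 + 1.36·20 = 47.2.
Deadweight loss = 6.8.

6.8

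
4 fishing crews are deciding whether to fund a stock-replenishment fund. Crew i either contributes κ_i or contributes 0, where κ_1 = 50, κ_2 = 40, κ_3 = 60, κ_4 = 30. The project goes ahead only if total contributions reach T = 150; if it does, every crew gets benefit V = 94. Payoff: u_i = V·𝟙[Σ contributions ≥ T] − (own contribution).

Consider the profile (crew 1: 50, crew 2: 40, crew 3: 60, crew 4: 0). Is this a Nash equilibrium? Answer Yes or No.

Total = 150 ≥ 150: provided.
Crew 1 (pledges 50, payoff 44): dropping to 0 → total 100, payoff 0. No gain.
Crew 2 (pledges 40, payoff 54): dropping to 0 → total 110, payoff 0. No gain.
Crew 3 (pledges 60, payoff 34): dropping to 0 → total 90, payoff 0. No gain.
Crew 4 (pledges 0, payoff 94): pledging 30 → total 180, payoff 64. No gain.

Yes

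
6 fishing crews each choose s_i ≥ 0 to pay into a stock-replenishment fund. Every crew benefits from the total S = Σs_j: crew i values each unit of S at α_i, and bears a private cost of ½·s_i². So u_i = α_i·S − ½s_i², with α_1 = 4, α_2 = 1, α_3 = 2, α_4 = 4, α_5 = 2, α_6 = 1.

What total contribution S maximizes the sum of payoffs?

84

Planner FOC: ∂(Σu_j)/∂s_i = (Σα_j) − s_i = 0, so s_i^SO = Σα_j = 14 for every i; S^SO = 84.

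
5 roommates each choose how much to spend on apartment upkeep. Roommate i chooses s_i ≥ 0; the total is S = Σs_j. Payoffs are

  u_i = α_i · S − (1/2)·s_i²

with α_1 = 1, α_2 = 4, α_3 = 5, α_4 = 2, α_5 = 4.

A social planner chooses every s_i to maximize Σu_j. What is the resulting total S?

Planner FOC: ∂(Σu_j)/∂s_i = (Σα_j) − s_i = 0, so s_i^SO = Σα_j = 16 for every i; S^SO = 80.

80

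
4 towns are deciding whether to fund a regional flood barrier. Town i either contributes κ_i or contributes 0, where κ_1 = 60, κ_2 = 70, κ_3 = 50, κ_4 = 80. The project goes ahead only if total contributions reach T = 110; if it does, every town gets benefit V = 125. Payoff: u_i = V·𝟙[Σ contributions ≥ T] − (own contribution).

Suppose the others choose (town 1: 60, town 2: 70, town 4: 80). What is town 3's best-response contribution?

Others' total = 210 ≥ 110; contributing adds cost 50 for no extra benefit.
Best response: 0.

0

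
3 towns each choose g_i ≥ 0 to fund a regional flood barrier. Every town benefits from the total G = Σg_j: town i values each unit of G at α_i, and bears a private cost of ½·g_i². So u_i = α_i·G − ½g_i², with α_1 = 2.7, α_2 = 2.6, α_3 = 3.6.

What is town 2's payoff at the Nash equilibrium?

Town i's FOC: ∂u_i/∂g_i = α_i − g_i = 0, so g_i* = α_i.
NE contributions = (2.7, 2.6, 3.6); G = 8.9.
u_2 = α_2·G − ½·(g_2)² = 2.6·8.9 − ½·2.6² = 19.76.

19.76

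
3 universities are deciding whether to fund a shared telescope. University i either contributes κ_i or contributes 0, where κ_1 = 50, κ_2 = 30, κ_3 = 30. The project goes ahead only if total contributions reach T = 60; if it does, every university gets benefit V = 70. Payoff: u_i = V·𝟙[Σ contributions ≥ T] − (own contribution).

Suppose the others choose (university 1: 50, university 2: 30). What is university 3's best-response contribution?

0

Others' total = 80 ≥ 60; contributing adds cost 30 for no extra benefit.
Best response: 0.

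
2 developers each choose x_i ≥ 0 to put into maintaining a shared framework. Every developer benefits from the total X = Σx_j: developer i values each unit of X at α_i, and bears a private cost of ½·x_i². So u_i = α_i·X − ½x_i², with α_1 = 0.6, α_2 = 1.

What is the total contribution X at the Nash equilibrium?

1.6

Developer i's FOC: ∂u_i/∂x_i = α_i − x_i = 0, so x_i* = α_i.
NE contributions = (0.6, 1); X = 1.6.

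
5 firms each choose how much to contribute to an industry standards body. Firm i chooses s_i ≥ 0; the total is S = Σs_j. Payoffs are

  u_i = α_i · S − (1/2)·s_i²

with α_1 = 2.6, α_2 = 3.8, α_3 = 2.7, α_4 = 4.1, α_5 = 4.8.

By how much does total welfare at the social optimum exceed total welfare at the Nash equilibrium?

520.17

Firm i's FOC: ∂u_i/∂s_i = α_i − s_i = 0, so s_i* = α_i.
NE contributions = (2.6, 3.8, 2.7, 4.1, 4.8); S = 18.
W^NE = (Σα)·S − ½Σα_i² = 18² − ½·68.34 = 289.83.
Planner sets s_i = Σα_j = 18 for every i, so S^SO = 5·18 = 90.
W^SO = (Σα)·S^SO − ½·5·(Σα)² = (5/2)·18² = 810.
Deadweight loss = W^SO − W^NE = 520.17.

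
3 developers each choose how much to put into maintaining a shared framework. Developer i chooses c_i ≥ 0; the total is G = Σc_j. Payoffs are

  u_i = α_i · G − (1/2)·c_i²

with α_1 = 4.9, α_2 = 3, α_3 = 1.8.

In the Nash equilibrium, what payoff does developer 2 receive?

Developer i's FOC: ∂u_i/∂c_i = α_i − c_i = 0, so c_i* = α_i.
NE contributions = (4.9, 3, 1.8); G = 9.7.
u_2 = α_2·G − ½·(c_2)² = 3·9.7 − ½·3² = 24.6.

24.6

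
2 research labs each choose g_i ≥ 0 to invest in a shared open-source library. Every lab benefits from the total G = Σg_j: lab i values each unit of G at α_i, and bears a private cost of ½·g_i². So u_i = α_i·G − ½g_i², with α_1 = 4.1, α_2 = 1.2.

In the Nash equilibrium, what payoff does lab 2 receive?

Lab i's FOC: ∂u_i/∂g_i = α_i − g_i = 0, so g_i* = α_i.
NE contributions = (4.1, 1.2); G = 5.3.
u_2 = α_2·G − ½·(g_2)² = 1.2·5.3 − ½·1.2² = 5.64.

5.64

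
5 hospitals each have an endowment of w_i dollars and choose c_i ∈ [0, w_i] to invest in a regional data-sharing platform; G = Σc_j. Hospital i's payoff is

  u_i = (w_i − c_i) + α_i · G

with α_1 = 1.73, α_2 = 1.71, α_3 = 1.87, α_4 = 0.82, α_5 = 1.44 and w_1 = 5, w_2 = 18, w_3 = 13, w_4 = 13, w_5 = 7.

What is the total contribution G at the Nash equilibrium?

∂u_i/∂c_i = α_i − 1, so hospital i contributes w_i if α_i > 1, else 0.
α_i > 1 for i ∈ {1, 2, 3, 5}; NE contributions (5, 18, 13, 0, 7), G = 43.

43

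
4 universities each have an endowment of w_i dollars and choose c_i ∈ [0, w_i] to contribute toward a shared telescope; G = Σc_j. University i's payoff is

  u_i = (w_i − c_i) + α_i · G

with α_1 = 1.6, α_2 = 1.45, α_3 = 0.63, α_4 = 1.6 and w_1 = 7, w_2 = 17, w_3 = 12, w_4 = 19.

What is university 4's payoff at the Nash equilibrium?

68.8

∂u_i/∂c_i = α_i − 1, so university i contributes w_i if α_i > 1, else 0.
α_i > 1 for i ∈ {1, 2, 4}; NE contributions (7, 17, 0, 19), G = 43.
u_4 = (19 − 19) + 1.6·43 = 68.8.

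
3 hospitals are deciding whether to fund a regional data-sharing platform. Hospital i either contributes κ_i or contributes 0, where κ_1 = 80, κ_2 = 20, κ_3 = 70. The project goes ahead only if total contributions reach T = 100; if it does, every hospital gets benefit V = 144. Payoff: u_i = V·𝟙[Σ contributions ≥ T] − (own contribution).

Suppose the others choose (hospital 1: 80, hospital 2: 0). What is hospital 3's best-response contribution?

70

Others' total = 80. Contributing 70 brings total to 150 ≥ 100: gain V − κ_3 = 74.
Best response: 70.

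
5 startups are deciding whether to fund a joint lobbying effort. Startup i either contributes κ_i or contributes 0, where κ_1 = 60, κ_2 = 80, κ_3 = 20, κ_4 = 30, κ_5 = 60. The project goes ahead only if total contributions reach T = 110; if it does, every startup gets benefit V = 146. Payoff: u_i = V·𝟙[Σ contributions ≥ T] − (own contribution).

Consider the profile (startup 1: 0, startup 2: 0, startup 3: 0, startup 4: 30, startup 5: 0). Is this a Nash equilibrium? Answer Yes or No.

Total = 30 < 110: not provided.
Startup 1 (pledges 0, payoff 0): pledging 60 → total 90, payoff -60. No gain.
Startup 2 (pledges 0, payoff 0): pledging 80 → total 110, payoff 66. Profitable deviation.

No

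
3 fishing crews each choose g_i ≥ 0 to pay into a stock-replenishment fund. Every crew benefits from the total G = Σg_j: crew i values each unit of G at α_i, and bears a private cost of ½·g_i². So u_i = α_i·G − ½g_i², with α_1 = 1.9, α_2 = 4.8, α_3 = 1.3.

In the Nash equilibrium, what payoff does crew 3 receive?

9.555

Crew i's FOC: ∂u_i/∂g_i = α_i − g_i = 0, so g_i* = α_i.
NE contributions = (1.9, 4.8, 1.3); G = 8.
u_3 = α_3·G − ½·(g_3)² = 1.3·8 − ½·1.3² = 9.555.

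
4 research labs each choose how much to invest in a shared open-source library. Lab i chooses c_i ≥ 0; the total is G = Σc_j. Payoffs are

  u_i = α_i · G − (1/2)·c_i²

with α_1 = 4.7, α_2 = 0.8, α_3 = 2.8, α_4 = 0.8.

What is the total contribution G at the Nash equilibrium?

Lab i's FOC: ∂u_i/∂c_i = α_i − c_i = 0, so c_i* = α_i.
NE contributions = (4.7, 0.8, 2.8, 0.8); G = 9.1.

9.1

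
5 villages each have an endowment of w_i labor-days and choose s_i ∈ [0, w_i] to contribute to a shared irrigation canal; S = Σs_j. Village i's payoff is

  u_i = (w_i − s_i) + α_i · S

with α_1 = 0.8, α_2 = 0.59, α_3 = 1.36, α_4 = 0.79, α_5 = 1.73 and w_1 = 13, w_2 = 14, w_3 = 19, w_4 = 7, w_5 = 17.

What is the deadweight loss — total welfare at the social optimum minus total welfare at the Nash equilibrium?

∂u_i/∂s_i = α_i − 1, so village i contributes w_i if α_i > 1, else 0.
α_i > 1 for i ∈ {3, 5}; NE contributions (0, 0, 19, 0, 17), S = 36.
W^NE = Σw_i − S^NE + (Σα_i)·S^NE = 70 + 4.27·36 = 223.72.
Planner: ∂(Σu_j)/∂s_i = Σα_j − 1 = 4.27 > 0, so everyone contributes w_i; S^SO = 70, W^SO = 70 + 4.27·70 = 368.9.
Deadweight loss = 145.18.

145.18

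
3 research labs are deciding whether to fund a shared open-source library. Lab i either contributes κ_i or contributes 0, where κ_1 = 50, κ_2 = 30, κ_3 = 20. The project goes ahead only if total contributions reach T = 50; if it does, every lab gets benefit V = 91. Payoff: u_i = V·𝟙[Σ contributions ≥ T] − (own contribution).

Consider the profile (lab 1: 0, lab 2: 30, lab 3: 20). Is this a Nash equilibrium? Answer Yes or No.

Total = 50 ≥ 50: provided.
Lab 1 (pledges 0, payoff 91): pledging 50 → total 100, payoff 41. No gain.
Lab 2 (pledges 30, payoff 61): dropping to 0 → total 20, payoff 0. No gain.
Lab 3 (pledges 20, payoff 71): dropping to 0 → total 30, payoff 0. No gain.

Yes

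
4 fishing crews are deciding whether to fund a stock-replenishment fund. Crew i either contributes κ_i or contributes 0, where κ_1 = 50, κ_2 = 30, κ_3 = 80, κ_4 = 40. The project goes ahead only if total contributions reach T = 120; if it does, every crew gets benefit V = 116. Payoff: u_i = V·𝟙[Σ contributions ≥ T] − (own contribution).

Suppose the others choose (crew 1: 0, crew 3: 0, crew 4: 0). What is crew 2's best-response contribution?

0

Others' total = 0. Even contributing 30 gives 30 < 120: no benefit either way.
Best response: 0.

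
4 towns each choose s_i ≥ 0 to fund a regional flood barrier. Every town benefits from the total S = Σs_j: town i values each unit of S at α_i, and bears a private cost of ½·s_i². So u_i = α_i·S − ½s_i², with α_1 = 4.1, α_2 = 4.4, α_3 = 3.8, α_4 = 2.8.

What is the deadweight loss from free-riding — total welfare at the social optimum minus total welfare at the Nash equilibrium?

Town i's FOC: ∂u_i/∂s_i = α_i − s_i = 0, so s_i* = α_i.
NE contributions = (4.1, 4.4, 3.8, 2.8); S = 15.1.
W^NE = (Σα)·S − ½Σα_i² = 15.1² − ½·58.45 = 198.785.
Planner sets s_i = Σα_j = 15.1 for every i, so S^SO = 4·15.1 = 60.4.
W^SO = (Σα)·S^SO − ½·4·(Σα)² = (4/2)·15.1² = 456.02.
Deadweight loss = W^SO − W^NE = 257.235.

257.235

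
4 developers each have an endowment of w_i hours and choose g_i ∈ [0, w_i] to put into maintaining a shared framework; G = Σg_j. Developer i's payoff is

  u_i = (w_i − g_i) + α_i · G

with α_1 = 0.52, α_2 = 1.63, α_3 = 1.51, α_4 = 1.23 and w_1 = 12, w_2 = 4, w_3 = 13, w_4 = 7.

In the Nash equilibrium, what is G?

∂u_i/∂g_i = α_i − 1, so developer i contributes w_i if α_i > 1, else 0.
α_i > 1 for i ∈ {2, 3, 4}; NE contributions (0, 4, 13, 7), G = 24.

24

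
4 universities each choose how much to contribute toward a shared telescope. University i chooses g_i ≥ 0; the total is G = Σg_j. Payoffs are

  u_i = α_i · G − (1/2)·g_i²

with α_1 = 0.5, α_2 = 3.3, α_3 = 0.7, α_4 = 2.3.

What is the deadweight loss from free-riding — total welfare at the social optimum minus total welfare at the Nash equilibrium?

University i's FOC: ∂u_i/∂g_i = α_i − g_i = 0, so g_i* = α_i.
NE contributions = (0.5, 3.3, 0.7, 2.3); G = 6.8.
W^NE = (Σα)·G − ½Σα_i² = 6.8² − ½·16.92 = 37.78.
Planner sets g_i = Σα_j = 6.8 for every i, so G^SO = 4·6.8 = 27.2.
W^SO = (Σα)·G^SO − ½·4·(Σα)² = (4/2)·6.8² = 92.48.
Deadweight loss = W^SO − W^NE = 54.7.

54.7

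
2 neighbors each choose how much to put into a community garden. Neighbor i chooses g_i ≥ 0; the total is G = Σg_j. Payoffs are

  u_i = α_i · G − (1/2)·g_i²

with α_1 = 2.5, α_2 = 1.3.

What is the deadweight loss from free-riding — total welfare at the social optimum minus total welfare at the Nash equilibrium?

3.97

Neighbor i's FOC: ∂u_i/∂g_i = α_i − g_i = 0, so g_i* = α_i.
NE contributions = (2.5, 1.3); G = 3.8.
W^NE = (Σα)·G − ½Σα_i² = 3.8² − ½·7.94 = 10.47.
Planner sets g_i = Σα_j = 3.8 for every i, so G^SO = 2·3.8 = 7.6.
W^SO = (Σα)·G^SO − ½·2·(Σα)² = (2/2)·3.8² = 14.44.
Deadweight loss = W^SO − W^NE = 3.97.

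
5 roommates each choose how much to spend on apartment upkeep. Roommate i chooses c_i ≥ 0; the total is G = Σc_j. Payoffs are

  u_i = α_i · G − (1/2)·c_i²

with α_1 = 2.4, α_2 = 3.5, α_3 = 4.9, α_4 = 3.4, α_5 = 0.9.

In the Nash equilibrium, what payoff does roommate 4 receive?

Roommate i's FOC: ∂u_i/∂c_i = α_i − c_i = 0, so c_i* = α_i.
NE contributions = (2.4, 3.5, 4.9, 3.4, 0.9); G = 15.1.
u_4 = α_4·G − ½·(c_4)² = 3.4·15.1 − ½·3.4² = 45.56.

45.56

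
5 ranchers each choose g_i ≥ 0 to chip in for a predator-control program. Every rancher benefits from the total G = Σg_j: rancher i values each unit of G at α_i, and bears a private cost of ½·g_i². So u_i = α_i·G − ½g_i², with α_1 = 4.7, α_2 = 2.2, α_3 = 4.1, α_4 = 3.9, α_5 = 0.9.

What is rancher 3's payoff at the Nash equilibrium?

56.375

Rancher i's FOC: ∂u_i/∂g_i = α_i − g_i = 0, so g_i* = α_i.
NE contributions = (4.7, 2.2, 4.1, 3.9, 0.9); G = 15.8.
u_3 = α_3·G − ½·(g_3)² = 4.1·15.8 − ½·4.1² = 56.375.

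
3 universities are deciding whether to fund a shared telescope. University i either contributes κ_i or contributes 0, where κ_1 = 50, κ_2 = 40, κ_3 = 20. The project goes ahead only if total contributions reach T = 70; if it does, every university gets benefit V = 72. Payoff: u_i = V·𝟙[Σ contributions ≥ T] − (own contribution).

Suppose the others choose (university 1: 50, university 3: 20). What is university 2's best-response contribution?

0

Others' total = 70 ≥ 70; contributing adds cost 40 for no extra benefit.
Best response: 0.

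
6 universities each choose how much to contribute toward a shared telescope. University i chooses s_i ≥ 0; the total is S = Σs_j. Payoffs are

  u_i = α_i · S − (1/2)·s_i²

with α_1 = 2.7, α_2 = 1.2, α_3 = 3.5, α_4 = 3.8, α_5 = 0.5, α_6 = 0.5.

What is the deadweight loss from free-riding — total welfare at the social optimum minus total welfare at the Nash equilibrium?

315.64

University i's FOC: ∂u_i/∂s_i = α_i − s_i = 0, so s_i* = α_i.
NE contributions = (2.7, 1.2, 3.5, 3.8, 0.5, 0.5); S = 12.2.
W^NE = (Σα)·S − ½Σα_i² = 12.2² − ½·35.92 = 130.88.
Planner sets s_i = Σα_j = 12.2 for every i, so S^SO = 6·12.2 = 73.2.
W^SO = (Σα)·S^SO − ½·6·(Σα)² = (6/2)·12.2² = 446.52.
Deadweight loss = W^SO − W^NE = 315.64.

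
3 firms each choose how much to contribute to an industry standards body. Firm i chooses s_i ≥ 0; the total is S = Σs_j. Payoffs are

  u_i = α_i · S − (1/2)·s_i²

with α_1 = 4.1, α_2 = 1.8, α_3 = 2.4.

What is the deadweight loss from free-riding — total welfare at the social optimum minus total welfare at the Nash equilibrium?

Firm i's FOC: ∂u_i/∂s_i = α_i − s_i = 0, so s_i* = α_i.
NE contributions = (4.1, 1.8, 2.4); S = 8.3.
W^NE = (Σα)·S − ½Σα_i² = 8.3² − ½·25.81 = 55.985.
Planner sets s_i = Σα_j = 8.3 for every i, so S^SO = 3·8.3 = 24.9.
W^SO = (Σα)·S^SO − ½·3·(Σα)² = (3/2)·8.3² = 103.335.
Deadweight loss = W^SO − W^NE = 47.35.

47.35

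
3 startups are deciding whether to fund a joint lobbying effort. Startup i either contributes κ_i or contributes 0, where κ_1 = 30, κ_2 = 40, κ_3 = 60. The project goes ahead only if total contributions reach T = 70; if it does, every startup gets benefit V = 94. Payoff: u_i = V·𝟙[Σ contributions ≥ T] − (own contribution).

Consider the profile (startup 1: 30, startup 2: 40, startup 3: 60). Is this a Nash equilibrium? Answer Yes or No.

No

Total = 130 ≥ 70: provided.
Startup 1 (pledges 30, payoff 64): dropping to 0 → total 100, payoff 94. Profitable deviation.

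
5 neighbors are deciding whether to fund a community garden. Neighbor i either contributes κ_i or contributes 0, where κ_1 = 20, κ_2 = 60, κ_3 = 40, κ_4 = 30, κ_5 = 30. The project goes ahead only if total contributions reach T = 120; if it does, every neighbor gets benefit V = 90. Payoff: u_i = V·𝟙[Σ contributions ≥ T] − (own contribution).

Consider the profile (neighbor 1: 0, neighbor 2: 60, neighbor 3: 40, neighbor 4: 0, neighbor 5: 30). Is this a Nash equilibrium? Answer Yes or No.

Yes

Total = 130 ≥ 120: provided.
Neighbor 1 (pledges 0, payoff 90): pledging 20 → total 150, payoff 70. No gain.
Neighbor 2 (pledges 60, payoff 30): dropping to 0 → total 70, payoff 0. No gain.
Neighbor 3 (pledges 40, payoff 50): dropping to 0 → total 90, payoff 0. No gain.
Neighbor 4 (pledges 0, payoff 90): pledging 30 → total 160, payoff 60. No gain.
Neighbor 5 (pledges 30, payoff 60): dropping to 0 → total 100, payoff 0. No gain.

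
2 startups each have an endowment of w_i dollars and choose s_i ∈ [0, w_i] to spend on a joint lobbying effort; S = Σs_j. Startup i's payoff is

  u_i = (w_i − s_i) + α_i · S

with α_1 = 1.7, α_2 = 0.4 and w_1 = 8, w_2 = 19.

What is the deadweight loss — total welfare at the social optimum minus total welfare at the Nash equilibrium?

20.9

∂u_i/∂s_i = α_i − 1, so startup i contributes w_i if α_i > 1, else 0.
α_i > 1 for i ∈ {1}; NE contributions (8, 0), S = 8.
W^NE = Σw_i − S^NE + (Σα_i)·S^NE = 27 + 1.1·8 = 35.8.
Planner: ∂(Σu_j)/∂s_i = Σα_j − 1 = 1.1 > 0, so everyone contributes w_i; S^SO = 27, W^SO = 27 + 1.1·27 = 56.7.
Deadweight loss = 20.9.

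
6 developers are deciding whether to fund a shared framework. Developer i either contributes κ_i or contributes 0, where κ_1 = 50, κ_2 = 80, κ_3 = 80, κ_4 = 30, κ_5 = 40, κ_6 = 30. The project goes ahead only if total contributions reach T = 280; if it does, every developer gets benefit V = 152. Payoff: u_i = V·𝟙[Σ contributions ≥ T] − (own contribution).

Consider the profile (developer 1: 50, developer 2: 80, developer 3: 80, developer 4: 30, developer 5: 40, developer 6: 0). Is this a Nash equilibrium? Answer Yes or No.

Yes

Total = 280 ≥ 280: provided.
Developer 1 (pledges 50, payoff 102): dropping to 0 → total 230, payoff 0. No gain.
Developer 2 (pledges 80, payoff 72): dropping to 0 → total 200, payoff 0. No gain.
Developer 3 (pledges 80, payoff 72): dropping to 0 → total 200, payoff 0. No gain.
Developer 4 (pledges 30, payoff 122): dropping to 0 → total 250, payoff 0. No gain.
Developer 5 (pledges 40, payoff 112): dropping to 0 → total 240, payoff 0. No gain.
Developer 6 (pledges 0, payoff 152): pledging 30 → total 310, payoff 122. No gain.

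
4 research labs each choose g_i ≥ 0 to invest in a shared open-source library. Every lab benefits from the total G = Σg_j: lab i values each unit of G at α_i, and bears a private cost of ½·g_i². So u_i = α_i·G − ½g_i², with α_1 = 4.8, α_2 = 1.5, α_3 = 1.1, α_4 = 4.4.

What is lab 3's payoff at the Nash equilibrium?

12.375

Lab i's FOC: ∂u_i/∂g_i = α_i − g_i = 0, so g_i* = α_i.
NE contributions = (4.8, 1.5, 1.1, 4.4); G = 11.8.
u_3 = α_3·G − ½·(g_3)² = 1.1·11.8 − ½·1.1² = 12.375.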